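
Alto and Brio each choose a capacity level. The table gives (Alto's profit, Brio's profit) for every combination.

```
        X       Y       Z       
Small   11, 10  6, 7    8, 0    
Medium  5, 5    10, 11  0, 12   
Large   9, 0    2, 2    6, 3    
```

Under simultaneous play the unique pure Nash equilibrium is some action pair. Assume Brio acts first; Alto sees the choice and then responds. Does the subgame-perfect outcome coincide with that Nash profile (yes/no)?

Alto best-responds to each possible Brio move:
- X → Alto plays Small (best of 11, 5, 9); Brio gets 10.
- Y → Alto plays Medium (best of 6, 10, 2); Brio gets 11.
- Z → Alto plays Small (best of 8, 0, 6); Brio gets 0.
Maximizing over 10, 11, 0, Brio chooses Y. Subgame-perfect outcome: (Medium, Y) with payoffs (10, 11).
For the simultaneous game, intersect best replies.
Alto's best replies: X→Small; Y→Medium; Z→Small.
Brio's best replies: Small→X; Medium→Z; Large→Z.
The unique mutual best reply is (Small, X), giving (11, 10).
Sequential outcome (Medium, Y) differs from the Nash profile (Small, X).

no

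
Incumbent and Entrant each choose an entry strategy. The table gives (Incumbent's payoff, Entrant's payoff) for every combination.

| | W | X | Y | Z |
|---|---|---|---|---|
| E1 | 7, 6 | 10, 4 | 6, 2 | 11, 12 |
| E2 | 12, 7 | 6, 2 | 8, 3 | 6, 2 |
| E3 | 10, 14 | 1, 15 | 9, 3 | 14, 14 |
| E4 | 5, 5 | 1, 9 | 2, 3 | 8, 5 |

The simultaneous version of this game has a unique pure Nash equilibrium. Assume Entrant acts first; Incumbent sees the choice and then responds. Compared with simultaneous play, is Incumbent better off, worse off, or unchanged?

better off

Solve by backward induction (Entrant leads).
- W → Incumbent plays E2 (best of 7, 12, 10, 5); Entrant gets 7.
- X → Incumbent plays E1 (best of 10, 6, 1, 1); Entrant gets 4.
- Y → Incumbent plays E3 (best of 6, 8, 9, 2); Entrant gets 3.
- Z → Incumbent plays E3 (best of 11, 6, 14, 8); Entrant gets 14.
Maximizing over 7, 4, 3, 14, Entrant chooses Z. Subgame-perfect outcome: (E3, Z) with payoffs (14, 14).
Now find the simultaneous Nash equilibrium.
Incumbent's best replies: W→E2; X→E1; Y→E3; Z→E3.
Entrant's best replies: E1→Z; E2→W; E3→X; E4→X.
The unique mutual best reply is (E2, W), giving (12, 7).
Incumbent earns 14 sequentially versus 12 at the Nash outcome: better off.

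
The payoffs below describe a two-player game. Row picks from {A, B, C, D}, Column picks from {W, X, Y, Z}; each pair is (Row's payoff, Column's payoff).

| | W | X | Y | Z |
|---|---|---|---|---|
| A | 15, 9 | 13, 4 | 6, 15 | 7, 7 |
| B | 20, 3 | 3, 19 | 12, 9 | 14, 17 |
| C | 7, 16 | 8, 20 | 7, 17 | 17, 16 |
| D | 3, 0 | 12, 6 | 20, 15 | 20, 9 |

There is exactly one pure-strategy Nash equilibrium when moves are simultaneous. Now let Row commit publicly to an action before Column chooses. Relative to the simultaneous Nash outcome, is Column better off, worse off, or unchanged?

unchanged

Backward induction with Row moving first.
- A → Column plays Y (best of 9, 4, 15, 7); Row gets 6.
- B → Column plays X (best of 3, 19, 9, 17); Row gets 3.
- C → Column plays X (best of 16, 20, 17, 16); Row gets 8.
- D → Column plays Y (best of 0, 6, 15, 9); Row gets 20.
Among 6, 3, 8, 20, the best is 20 at D. Subgame-perfect outcome: (D, Y) with payoffs (20, 15).
Now find the simultaneous Nash equilibrium.
Row's best replies: W→B; X→A; Y→D; Z→D.
Column's best replies: A→Y; B→X; C→X; D→Y.
The unique mutual best reply is (D, Y), giving (20, 15).
Column earns 15 sequentially versus 15 at the Nash outcome: unchanged.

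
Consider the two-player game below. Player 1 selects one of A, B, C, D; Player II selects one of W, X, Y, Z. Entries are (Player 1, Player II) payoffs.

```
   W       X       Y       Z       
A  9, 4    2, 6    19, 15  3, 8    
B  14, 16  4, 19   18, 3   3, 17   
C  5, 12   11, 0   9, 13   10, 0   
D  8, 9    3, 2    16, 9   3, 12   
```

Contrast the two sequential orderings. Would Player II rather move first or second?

If Player 1 leads: Player II's best replies are A→Y, B→X, C→Y, D→Z; Player 1's induced payoffs 19, 4, 9, 3; outcome (A, Y), payoffs (19, 15).
If Player II leads: Player 1's best replies are W→B, X→C, Y→A, Z→C; Player II's induced payoffs 16, 0, 15, 0; outcome (B, W), payoffs (14, 16).
Player II gets 16 moving first and 15 moving second, so Player II prefers to move first.

first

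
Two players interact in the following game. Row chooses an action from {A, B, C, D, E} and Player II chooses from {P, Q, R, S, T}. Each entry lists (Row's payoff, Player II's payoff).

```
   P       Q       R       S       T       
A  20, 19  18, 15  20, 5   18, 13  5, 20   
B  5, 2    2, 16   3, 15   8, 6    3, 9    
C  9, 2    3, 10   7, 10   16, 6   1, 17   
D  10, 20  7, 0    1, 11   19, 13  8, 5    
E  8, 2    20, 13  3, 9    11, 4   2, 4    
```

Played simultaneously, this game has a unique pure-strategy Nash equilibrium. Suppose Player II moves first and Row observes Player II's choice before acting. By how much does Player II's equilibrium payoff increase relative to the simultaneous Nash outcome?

6

Row best-responds to each possible Player II move:
- P: BR = A, leader payoff 19.
- Q: BR = E, leader payoff 13.
- R: BR = A, leader payoff 5.
- S: BR = D, leader payoff 13.
- T: BR = D, leader payoff 5.
Among 19, 13, 5, 13, 5, the best is 19 at P. Subgame-perfect outcome: (A, P) with payoffs (20, 19).
For the simultaneous game, intersect best replies.
Row's best replies: P→A; Q→E; R→A; S→D; T→D.
Player II's best replies: A→T; B→Q; C→T; D→P; E→Q.
Only (E, Q) has each player best-responding; Nash payoffs (20, 13).
Player II's commitment gain: 19 − 13 = 6.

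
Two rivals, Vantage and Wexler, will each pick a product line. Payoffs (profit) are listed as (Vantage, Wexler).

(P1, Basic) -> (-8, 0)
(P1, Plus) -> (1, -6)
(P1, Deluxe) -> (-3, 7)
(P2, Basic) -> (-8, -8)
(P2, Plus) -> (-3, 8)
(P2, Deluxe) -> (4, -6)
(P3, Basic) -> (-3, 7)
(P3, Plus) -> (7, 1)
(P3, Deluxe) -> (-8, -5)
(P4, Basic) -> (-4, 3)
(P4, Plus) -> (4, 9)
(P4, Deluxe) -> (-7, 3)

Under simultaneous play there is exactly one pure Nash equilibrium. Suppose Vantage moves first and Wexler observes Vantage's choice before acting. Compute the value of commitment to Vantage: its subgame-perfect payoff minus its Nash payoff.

7

Wexler best-responds to each possible Vantage move:
- P1 → Wexler plays Deluxe (best of 0, -6, 7); Vantage gets -3.
- P2 → Wexler plays Plus (best of -8, 8, -6); Vantage gets -3.
- P3 → Wexler plays Basic (best of 7, 1, -5); Vantage gets -3.
- P4 → Wexler plays Plus (best of 3, 9, 3); Vantage gets 4.
Maximizing over -3, -3, -3, 4, Vantage chooses P4. Subgame-perfect outcome: (P4, Plus) with payoffs (4, 9).
Under simultaneous play:
Vantage's best replies: Basic→P3; Plus→P3; Deluxe→P2.
Wexler's best replies: P1→Deluxe; P2→Plus; P3→Basic; P4→Plus.
The unique mutual best reply is (P3, Basic), giving (-3, 7).
Vantage's commitment gain: 4 − -3 = 7.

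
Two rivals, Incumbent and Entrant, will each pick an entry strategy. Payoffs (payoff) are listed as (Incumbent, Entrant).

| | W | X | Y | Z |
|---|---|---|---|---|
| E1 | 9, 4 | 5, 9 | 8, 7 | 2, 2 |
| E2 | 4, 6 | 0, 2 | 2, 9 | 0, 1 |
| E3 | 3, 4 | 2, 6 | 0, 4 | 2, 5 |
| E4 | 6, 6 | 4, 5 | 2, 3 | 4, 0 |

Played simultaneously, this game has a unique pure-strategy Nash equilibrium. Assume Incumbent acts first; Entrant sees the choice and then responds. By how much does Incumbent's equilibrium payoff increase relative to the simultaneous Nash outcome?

Entrant best-responds to each possible Incumbent move:
- E1 → Entrant plays X (best of 4, 9, 7, 2); Incumbent gets 5.
- E2 → Entrant plays Y (best of 6, 2, 9, 1); Incumbent gets 2.
- E3 → Entrant plays X (best of 4, 6, 4, 5); Incumbent gets 2.
- E4 → Entrant plays W (best of 6, 5, 3, 0); Incumbent gets 6.
Incumbent's induced payoffs are 5, 2, 2, 6, so Incumbent commits to E4. Subgame-perfect outcome: (E4, W) with payoffs (6, 6).
Now find the simultaneous Nash equilibrium.
Incumbent's best replies: W→E1; X→E1; Y→E1; Z→E4.
Entrant's best replies: E1→X; E2→Y; E3→X; E4→W.
Only (E1, X) has each player best-responding; Nash payoffs (5, 9).
Incumbent's commitment gain: 6 − 5 = 1.

1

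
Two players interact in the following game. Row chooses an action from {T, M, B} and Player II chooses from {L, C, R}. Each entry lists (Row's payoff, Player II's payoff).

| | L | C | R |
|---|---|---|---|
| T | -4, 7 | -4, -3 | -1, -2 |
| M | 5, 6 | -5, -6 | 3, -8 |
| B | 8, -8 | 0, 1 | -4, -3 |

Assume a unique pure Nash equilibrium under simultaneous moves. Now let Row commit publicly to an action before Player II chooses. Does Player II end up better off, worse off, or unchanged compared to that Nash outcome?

Player II best-responds to each possible Row move:
- T: BR = L, leader payoff -4.
- M: BR = L, leader payoff 5.
- B: BR = C, leader payoff 0.
Maximizing over -4, 5, 0, Row chooses M. Subgame-perfect outcome: (M, L) with payoffs (5, 6).
Now find the simultaneous Nash equilibrium.
Row's best replies: L→B; C→B; R→M.
Player II's best replies: T→L; M→L; B→C.
The unique mutual best reply is (B, C), giving (0, 1).
Player II earns 6 sequentially versus 1 at the Nash outcome: better off.

better off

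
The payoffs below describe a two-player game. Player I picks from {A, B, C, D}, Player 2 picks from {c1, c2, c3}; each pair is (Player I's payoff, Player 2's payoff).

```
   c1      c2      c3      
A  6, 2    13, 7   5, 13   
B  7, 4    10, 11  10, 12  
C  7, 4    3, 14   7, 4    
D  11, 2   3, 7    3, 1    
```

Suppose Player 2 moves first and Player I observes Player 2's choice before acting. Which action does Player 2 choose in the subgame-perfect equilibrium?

Solve by backward induction (Player 2 leads).
- c1: Player I compares 6, 7, 7, 11 and picks D; Player 2 would get 2.
- c2: Player I compares 13, 10, 3, 3 and picks A; Player 2 would get 7.
- c3: Player I compares 5, 10, 7, 3 and picks B; Player 2 would get 12.
Maximizing over 2, 7, 12, Player 2 chooses c3. Subgame-perfect outcome: (B, c3) with payoffs (10, 12).

c3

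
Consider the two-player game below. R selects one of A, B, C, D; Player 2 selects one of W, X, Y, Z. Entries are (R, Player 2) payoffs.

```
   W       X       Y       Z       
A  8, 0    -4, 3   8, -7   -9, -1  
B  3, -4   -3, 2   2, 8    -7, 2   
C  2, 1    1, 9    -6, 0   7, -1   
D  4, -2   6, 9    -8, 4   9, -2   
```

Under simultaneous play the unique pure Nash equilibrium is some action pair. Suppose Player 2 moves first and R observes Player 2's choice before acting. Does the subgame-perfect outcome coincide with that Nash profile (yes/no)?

Backward induction with Player 2 moving first.
- W → R plays A (best of 8, 3, 2, 4); Player 2 gets 0.
- X → R plays D (best of -4, -3, 1, 6); Player 2 gets 9.
- Y → R plays A (best of 8, 2, -6, -8); Player 2 gets -7.
- Z → R plays D (best of -9, -7, 7, 9); Player 2 gets -2.
Player 2's induced payoffs are 0, 9, -7, -2, so Player 2 commits to X. Subgame-perfect outcome: (D, X) with payoffs (6, 9).
Now find the simultaneous Nash equilibrium.
R's best replies: W→A; X→D; Y→A; Z→D.
Player 2's best replies: A→X; B→Y; C→X; D→X.
The unique mutual best reply is (D, X), giving (6, 9).
Sequential outcome (D, X) coincides with the Nash profile (D, X).

yes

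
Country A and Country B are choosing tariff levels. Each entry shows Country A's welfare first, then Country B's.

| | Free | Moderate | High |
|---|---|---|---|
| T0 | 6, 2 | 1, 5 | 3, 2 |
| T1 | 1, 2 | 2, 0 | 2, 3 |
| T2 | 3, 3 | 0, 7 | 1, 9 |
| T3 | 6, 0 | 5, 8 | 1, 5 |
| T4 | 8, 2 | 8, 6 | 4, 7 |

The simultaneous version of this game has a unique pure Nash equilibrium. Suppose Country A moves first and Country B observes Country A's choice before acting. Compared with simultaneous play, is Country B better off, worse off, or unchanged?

Backward induction with Country A moving first.
- T0 → Country B plays Moderate (best of 2, 5, 2); Country A gets 1.
- T1 → Country B plays High (best of 2, 0, 3); Country A gets 2.
- T2 → Country B plays High (best of 3, 7, 9); Country A gets 1.
- T3 → Country B plays Moderate (best of 0, 8, 5); Country A gets 5.
- T4 → Country B plays High (best of 2, 6, 7); Country A gets 4.
Maximizing over 1, 2, 1, 5, 4, Country A chooses T3. Subgame-perfect outcome: (T3, Moderate) with payoffs (5, 8).
Under simultaneous play:
Country A's best replies: Free→T4; Moderate→T4; High→T4.
Country B's best replies: T0→Moderate; T1→High; T2→High; T3→Moderate; T4→High.
The unique mutual best reply is (T4, High), giving (4, 7).
Country B earns 8 sequentially versus 7 at the Nash outcome: better off.

better off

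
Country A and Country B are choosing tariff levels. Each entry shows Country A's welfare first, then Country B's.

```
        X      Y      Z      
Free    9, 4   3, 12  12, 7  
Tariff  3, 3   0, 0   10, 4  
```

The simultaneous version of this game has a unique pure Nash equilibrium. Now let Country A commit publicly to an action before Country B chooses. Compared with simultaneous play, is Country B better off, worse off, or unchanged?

worse off

Backward induction with Country A moving first.
- Free: Country B compares 4, 12, 7 and picks Y; Country A would get 3.
- Tariff: Country B compares 3, 0, 4 and picks Z; Country A would get 10.
Country A's induced payoffs are 3, 10, so Country A commits to Tariff. Subgame-perfect outcome: (Tariff, Z) with payoffs (10, 4).
Now find the simultaneous Nash equilibrium.
Country A's best replies: X→Free; Y→Free; Z→Free.
Country B's best replies: Free→Y; Tariff→Z.
The unique mutual best reply is (Free, Y), giving (3, 12).
Country B earns 4 sequentially versus 12 at the Nash outcome: worse off.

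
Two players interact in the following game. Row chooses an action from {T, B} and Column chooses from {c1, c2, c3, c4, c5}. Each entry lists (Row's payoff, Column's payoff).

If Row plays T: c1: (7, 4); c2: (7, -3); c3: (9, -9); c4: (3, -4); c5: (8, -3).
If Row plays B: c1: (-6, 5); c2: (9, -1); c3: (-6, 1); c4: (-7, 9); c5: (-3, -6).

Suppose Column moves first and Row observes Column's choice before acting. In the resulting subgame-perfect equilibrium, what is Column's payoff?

4

Backward induction with Column moving first.
- c1: Row compares 7, -6 and picks T; Column would get 4.
- c2: Row compares 7, 9 and picks B; Column would get -1.
- c3: Row compares 9, -6 and picks T; Column would get -9.
- c4: Row compares 3, -7 and picks T; Column would get -4.
- c5: Row compares 8, -3 and picks T; Column would get -3.
Column's induced payoffs are 4, -1, -9, -4, -3, so Column commits to c1. Subgame-perfect outcome: (T, c1) with payoffs (7, 4).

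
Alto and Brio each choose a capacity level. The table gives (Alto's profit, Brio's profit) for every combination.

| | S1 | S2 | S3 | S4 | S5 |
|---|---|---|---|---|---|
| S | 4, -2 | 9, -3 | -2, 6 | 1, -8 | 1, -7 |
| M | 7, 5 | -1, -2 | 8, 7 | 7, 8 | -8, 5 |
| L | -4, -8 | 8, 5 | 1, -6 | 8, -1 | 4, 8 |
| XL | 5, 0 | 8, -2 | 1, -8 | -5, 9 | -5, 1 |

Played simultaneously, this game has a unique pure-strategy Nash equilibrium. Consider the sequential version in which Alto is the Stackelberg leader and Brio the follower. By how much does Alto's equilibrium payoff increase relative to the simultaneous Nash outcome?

3

Brio best-responds to each possible Alto move:
- S → Brio plays S3 (best of -2, -3, 6, -8, -7); Alto gets -2.
- M → Brio plays S4 (best of 5, -2, 7, 8, 5); Alto gets 7.
- L → Brio plays S5 (best of -8, 5, -6, -1, 8); Alto gets 4.
- XL → Brio plays S4 (best of 0, -2, -8, 9, 1); Alto gets -5.
Alto's induced payoffs are -2, 7, 4, -5, so Alto commits to M. Subgame-perfect outcome: (M, S4) with payoffs (7, 8).
For the simultaneous game, intersect best replies.
Alto's best replies: S1→M; S2→S; S3→M; S4→L; S5→L.
Brio's best replies: S→S3; M→S4; L→S5; XL→S4.
Only (L, S5) has each player best-responding; Nash payoffs (4, 8).
Alto's commitment gain: 7 − 4 = 3.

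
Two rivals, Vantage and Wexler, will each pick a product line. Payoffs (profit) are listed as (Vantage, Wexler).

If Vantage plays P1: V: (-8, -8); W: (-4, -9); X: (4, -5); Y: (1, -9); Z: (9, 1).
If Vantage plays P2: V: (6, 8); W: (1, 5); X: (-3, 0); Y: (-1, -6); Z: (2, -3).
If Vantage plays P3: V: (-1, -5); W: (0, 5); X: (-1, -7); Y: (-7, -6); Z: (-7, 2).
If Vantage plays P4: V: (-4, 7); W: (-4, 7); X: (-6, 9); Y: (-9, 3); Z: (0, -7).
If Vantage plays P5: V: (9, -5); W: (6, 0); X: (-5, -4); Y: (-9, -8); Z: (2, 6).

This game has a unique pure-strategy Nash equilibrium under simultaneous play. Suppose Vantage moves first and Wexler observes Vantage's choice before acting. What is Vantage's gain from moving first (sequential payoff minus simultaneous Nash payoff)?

0

Solve by backward induction (Vantage leads).
- P1 → Wexler plays Z (best of -8, -9, -5, -9, 1); Vantage gets 9.
- P2 → Wexler plays V (best of 8, 5, 0, -6, -3); Vantage gets 6.
- P3 → Wexler plays W (best of -5, 5, -7, -6, 2); Vantage gets 0.
- P4 → Wexler plays X (best of 7, 7, 9, 3, -7); Vantage gets -6.
- P5 → Wexler plays Z (best of -5, 0, -4, -8, 6); Vantage gets 2.
Maximizing over 9, 6, 0, -6, 2, Vantage chooses P1. Subgame-perfect outcome: (P1, Z) with payoffs (9, 1).
For the simultaneous game, intersect best replies.
Vantage's best replies: V→P5; W→P5; X→P1; Y→P1; Z→P1.
Wexler's best replies: P1→Z; P2→V; P3→W; P4→X; P5→Z.
Only (P1, Z) has each player best-responding; Nash payoffs (9, 1).
Vantage's commitment gain: 9 − 9 = 0.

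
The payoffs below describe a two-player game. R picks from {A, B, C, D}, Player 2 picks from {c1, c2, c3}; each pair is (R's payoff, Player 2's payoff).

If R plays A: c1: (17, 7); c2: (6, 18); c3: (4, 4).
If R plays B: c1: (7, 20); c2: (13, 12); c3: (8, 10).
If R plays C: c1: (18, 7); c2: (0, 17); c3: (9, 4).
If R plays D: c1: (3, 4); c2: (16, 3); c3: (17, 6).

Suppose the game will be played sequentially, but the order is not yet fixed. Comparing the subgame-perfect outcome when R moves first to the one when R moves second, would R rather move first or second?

second

If R leads: Player 2's best replies are A→c2, B→c1, C→c2, D→c3; R's induced payoffs 6, 7, 0, 17; outcome (D, c3), payoffs (17, 6).
If Player 2 leads: R's best replies are c1→C, c2→D, c3→D; Player 2's induced payoffs 7, 3, 6; outcome (C, c1), payoffs (18, 7).
R gets 17 moving first and 18 moving second, so R prefers to move second.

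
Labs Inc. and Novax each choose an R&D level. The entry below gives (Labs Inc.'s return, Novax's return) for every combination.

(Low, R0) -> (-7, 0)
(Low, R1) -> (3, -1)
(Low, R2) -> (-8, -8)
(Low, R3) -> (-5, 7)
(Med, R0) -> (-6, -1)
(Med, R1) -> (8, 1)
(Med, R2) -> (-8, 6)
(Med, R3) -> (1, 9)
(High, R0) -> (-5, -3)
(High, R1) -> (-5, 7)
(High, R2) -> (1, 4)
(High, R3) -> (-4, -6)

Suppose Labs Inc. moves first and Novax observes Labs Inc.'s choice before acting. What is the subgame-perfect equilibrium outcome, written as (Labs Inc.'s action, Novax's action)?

(Med, R3)

Solve by backward induction (Labs Inc. leads).
- Low: Novax compares 0, -1, -8, 7 and picks R3; Labs Inc. would get -5.
- Med: Novax compares -1, 1, 6, 9 and picks R3; Labs Inc. would get 1.
- High: Novax compares -3, 7, 4, -6 and picks R1; Labs Inc. would get -5.
Among -5, 1, -5, the best is 1 at Med. Subgame-perfect outcome: (Med, R3) with payoffs (1, 9).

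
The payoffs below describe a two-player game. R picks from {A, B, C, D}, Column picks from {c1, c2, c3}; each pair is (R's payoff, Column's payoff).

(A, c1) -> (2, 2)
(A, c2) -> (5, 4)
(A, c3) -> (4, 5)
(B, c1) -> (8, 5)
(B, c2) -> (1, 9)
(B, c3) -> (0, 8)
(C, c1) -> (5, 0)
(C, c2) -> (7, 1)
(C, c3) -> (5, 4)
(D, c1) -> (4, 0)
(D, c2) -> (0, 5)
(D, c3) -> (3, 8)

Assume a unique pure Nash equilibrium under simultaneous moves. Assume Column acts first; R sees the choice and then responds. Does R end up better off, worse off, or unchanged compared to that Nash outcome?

Solve by backward induction (Column leads).
- c1: R compares 2, 8, 5, 4 and picks B; Column would get 5.
- c2: R compares 5, 1, 7, 0 and picks C; Column would get 1.
- c3: R compares 4, 0, 5, 3 and picks C; Column would get 4.
Maximizing over 5, 1, 4, Column chooses c1. Subgame-perfect outcome: (B, c1) with payoffs (8, 5).
Under simultaneous play:
R's best replies: c1→B; c2→C; c3→C.
Column's best replies: A→c3; B→c2; C→c3; D→c3.
Only (C, c3) has each player best-responding; Nash payoffs (5, 4).
R earns 8 sequentially versus 5 at the Nash outcome: better off.

better off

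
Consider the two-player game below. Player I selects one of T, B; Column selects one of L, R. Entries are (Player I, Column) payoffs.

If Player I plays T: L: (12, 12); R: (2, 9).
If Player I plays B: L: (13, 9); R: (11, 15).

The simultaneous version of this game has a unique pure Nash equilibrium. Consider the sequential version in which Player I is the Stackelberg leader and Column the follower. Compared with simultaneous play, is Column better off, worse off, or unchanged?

Solve by backward induction (Player I leads).
- T → Column plays L (best of 12, 9); Player I gets 12.
- B → Column plays R (best of 9, 15); Player I gets 11.
Maximizing over 12, 11, Player I chooses T. Subgame-perfect outcome: (T, L) with payoffs (12, 12).
Under simultaneous play:
Player I's best replies: L→B; R→B.
Column's best replies: T→L; B→R.
The unique mutual best reply is (B, R), giving (11, 15).
Column earns 12 sequentially versus 15 at the Nash outcome: worse off.

worse off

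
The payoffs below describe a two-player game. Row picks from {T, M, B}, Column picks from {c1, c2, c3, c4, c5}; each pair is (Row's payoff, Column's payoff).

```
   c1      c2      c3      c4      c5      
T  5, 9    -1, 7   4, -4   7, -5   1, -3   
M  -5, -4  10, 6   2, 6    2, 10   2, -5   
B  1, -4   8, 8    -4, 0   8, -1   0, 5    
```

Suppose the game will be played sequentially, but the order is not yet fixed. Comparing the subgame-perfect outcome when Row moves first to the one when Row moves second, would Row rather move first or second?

first

If Row leads: Column's best replies are T→c1, M→c4, B→c2; Row's induced payoffs 5, 2, 8; outcome (B, c2), payoffs (8, 8).
If Column leads: Row's best replies are c1→T, c2→M, c3→T, c4→B, c5→M; Column's induced payoffs 9, 6, -4, -1, -5; outcome (T, c1), payoffs (5, 9).
Row gets 8 moving first and 5 moving second, so Row prefers to move first.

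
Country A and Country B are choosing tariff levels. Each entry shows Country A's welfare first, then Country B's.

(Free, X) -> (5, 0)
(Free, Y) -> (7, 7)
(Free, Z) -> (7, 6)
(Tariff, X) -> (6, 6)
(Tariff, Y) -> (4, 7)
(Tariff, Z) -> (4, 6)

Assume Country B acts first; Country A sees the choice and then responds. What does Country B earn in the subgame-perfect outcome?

7

Country A best-responds to each possible Country B move:
- X: BR = Tariff, leader payoff 6.
- Y: BR = Free, leader payoff 7.
- Z: BR = Free, leader payoff 6.
Maximizing over 6, 7, 6, Country B chooses Y. Subgame-perfect outcome: (Free, Y) with payoffs (7, 7).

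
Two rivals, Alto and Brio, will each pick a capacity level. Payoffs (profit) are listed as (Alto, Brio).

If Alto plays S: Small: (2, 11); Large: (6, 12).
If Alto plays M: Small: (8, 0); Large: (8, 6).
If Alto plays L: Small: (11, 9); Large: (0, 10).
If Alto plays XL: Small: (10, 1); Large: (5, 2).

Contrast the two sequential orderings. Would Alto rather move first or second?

If Alto leads: Brio's best replies are S→Large, M→Large, L→Large, XL→Large; Alto's induced payoffs 6, 8, 0, 5; outcome (M, Large), payoffs (8, 6).
If Brio leads: Alto's best replies are Small→L, Large→M; Brio's induced payoffs 9, 6; outcome (L, Small), payoffs (11, 9).
Alto gets 8 moving first and 11 moving second, so Alto prefers to move second.

second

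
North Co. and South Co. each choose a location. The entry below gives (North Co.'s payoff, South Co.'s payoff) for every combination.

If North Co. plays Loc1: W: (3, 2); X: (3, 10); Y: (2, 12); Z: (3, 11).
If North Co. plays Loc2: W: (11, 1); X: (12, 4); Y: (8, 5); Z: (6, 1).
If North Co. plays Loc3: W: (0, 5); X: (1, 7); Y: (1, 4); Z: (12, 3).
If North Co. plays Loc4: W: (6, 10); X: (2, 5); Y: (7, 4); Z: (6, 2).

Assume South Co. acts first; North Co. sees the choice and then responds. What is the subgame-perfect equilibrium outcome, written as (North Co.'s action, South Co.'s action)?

Solve by backward induction (South Co. leads).
- W: BR = Loc2, leader payoff 1.
- X: BR = Loc2, leader payoff 4.
- Y: BR = Loc2, leader payoff 5.
- Z: BR = Loc3, leader payoff 3.
Among 1, 4, 5, 3, the best is 5 at Y. Subgame-perfect outcome: (Loc2, Y) with payoffs (8, 5).

(Loc2, Y)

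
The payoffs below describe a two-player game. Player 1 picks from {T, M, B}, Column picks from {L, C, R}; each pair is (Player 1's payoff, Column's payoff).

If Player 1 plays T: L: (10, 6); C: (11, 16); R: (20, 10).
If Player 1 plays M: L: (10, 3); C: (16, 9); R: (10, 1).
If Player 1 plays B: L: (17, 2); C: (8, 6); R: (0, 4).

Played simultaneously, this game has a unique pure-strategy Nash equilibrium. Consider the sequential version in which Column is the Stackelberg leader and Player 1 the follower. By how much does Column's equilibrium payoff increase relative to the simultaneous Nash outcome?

1

Player 1 best-responds to each possible Column move:
- L → Player 1 plays B (best of 10, 10, 17); Column gets 2.
- C → Player 1 plays M (best of 11, 16, 8); Column gets 9.
- R → Player 1 plays T (best of 20, 10, 0); Column gets 10.
Column's induced payoffs are 2, 9, 10, so Column commits to R. Subgame-perfect outcome: (T, R) with payoffs (20, 10).
Under simultaneous play:
Player 1's best replies: L→B; C→M; R→T.
Column's best replies: T→C; M→C; B→C.
Only (M, C) has each player best-responding; Nash payoffs (16, 9).
Column's commitment gain: 10 − 9 = 1.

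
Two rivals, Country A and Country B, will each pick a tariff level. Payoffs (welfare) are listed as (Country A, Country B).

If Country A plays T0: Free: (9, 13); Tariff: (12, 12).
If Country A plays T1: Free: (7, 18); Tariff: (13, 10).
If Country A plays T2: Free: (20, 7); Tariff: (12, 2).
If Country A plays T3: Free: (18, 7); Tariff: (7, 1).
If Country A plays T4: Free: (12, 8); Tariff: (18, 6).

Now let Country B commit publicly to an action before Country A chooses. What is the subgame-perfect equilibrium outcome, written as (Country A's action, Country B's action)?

(T2, Free)

Work backward from Country A's decision.
- Free → Country A plays T2 (best of 9, 7, 20, 18, 12); Country B gets 7.
- Tariff → Country A plays T4 (best of 12, 13, 12, 7, 18); Country B gets 6.
Country B's induced payoffs are 7, 6, so Country B commits to Free. Subgame-perfect outcome: (T2, Free) with payoffs (20, 7).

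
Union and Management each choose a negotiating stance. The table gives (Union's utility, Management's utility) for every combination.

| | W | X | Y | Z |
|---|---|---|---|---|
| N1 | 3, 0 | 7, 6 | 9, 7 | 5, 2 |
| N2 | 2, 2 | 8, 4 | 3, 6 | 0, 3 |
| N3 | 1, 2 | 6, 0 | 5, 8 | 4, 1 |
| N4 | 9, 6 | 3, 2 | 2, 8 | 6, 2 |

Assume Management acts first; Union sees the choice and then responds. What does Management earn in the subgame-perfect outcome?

Union best-responds to each possible Management move:
- W → Union plays N4 (best of 3, 2, 1, 9); Management gets 6.
- X → Union plays N2 (best of 7, 8, 6, 3); Management gets 4.
- Y → Union plays N1 (best of 9, 3, 5, 2); Management gets 7.
- Z → Union plays N4 (best of 5, 0, 4, 6); Management gets 2.
Management's induced payoffs are 6, 4, 7, 2, so Management commits to Y. Subgame-perfect outcome: (N1, Y) with payoffs (9, 7).

7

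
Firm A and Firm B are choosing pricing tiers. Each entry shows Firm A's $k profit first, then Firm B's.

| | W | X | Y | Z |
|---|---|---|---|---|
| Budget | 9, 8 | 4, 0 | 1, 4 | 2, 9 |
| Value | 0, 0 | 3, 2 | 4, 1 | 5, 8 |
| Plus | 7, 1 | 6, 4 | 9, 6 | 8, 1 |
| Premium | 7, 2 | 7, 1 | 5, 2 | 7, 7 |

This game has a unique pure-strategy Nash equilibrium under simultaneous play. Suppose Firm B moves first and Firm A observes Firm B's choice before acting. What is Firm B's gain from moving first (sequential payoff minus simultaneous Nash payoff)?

Solve by backward induction (Firm B leads).
- W: BR = Budget, leader payoff 8.
- X: BR = Premium, leader payoff 1.
- Y: BR = Plus, leader payoff 6.
- Z: BR = Plus, leader payoff 1.
Among 8, 1, 6, 1, the best is 8 at W. Subgame-perfect outcome: (Budget, W) with payoffs (9, 8).
Under simultaneous play:
Firm A's best replies: W→Budget; X→Premium; Y→Plus; Z→Plus.
Firm B's best replies: Budget→Z; Value→Z; Plus→Y; Premium→Z.
The unique mutual best reply is (Plus, Y), giving (9, 6).
Firm B's commitment gain: 8 − 6 = 2.

2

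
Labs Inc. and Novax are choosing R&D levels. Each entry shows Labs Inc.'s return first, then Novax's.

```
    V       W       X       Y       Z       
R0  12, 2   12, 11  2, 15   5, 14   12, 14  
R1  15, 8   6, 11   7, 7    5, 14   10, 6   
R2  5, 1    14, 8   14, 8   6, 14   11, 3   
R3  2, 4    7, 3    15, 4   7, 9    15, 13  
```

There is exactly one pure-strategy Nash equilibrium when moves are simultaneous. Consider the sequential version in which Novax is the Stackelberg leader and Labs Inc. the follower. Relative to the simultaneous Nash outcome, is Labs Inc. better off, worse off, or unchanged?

unchanged

Labs Inc. best-responds to each possible Novax move:
- V: BR = R1, leader payoff 8.
- W: BR = R2, leader payoff 8.
- X: BR = R3, leader payoff 4.
- Y: BR = R3, leader payoff 9.
- Z: BR = R3, leader payoff 13.
Maximizing over 8, 8, 4, 9, 13, Novax chooses Z. Subgame-perfect outcome: (R3, Z) with payoffs (15, 13).
Under simultaneous play:
Labs Inc.'s best replies: V→R1; W→R2; X→R3; Y→R3; Z→R3.
Novax's best replies: R0→X; R1→Y; R2→Y; R3→Z.
Only (R3, Z) has each player best-responding; Nash payoffs (15, 13).
Labs Inc. earns 15 sequentially versus 15 at the Nash outcome: unchanged.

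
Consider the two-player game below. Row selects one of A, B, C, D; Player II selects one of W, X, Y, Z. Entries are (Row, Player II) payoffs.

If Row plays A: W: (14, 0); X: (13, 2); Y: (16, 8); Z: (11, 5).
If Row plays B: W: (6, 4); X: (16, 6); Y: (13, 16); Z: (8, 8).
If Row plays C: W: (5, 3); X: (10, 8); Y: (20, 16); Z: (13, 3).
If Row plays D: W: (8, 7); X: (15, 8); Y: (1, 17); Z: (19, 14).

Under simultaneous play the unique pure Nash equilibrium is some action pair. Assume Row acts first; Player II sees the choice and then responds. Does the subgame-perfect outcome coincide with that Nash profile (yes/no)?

Backward induction with Row moving first.
- A: BR = Y, leader payoff 16.
- B: BR = Y, leader payoff 13.
- C: BR = Y, leader payoff 20.
- D: BR = Y, leader payoff 1.
Among 16, 13, 20, 1, the best is 20 at C. Subgame-perfect outcome: (C, Y) with payoffs (20, 16).
Now find the simultaneous Nash equilibrium.
Row's best replies: W→A; X→B; Y→C; Z→D.
Player II's best replies: A→Y; B→Y; C→Y; D→Y.
The unique mutual best reply is (C, Y), giving (20, 16).
Sequential outcome (C, Y) coincides with the Nash profile (C, Y).

yes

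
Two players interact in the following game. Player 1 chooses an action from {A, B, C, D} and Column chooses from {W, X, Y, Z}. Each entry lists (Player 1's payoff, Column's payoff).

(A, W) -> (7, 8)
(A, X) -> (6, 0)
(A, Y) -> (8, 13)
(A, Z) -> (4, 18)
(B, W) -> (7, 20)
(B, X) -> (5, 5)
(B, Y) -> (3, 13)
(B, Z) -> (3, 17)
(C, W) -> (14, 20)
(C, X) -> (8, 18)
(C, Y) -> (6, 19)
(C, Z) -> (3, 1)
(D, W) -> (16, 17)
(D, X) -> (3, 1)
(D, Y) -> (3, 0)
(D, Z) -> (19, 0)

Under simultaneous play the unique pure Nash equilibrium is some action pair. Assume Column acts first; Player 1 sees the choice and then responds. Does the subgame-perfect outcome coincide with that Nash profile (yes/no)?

Work backward from Player 1's decision.
- W: Player 1 compares 7, 7, 14, 16 and picks D; Column would get 17.
- X: Player 1 compares 6, 5, 8, 3 and picks C; Column would get 18.
- Y: Player 1 compares 8, 3, 6, 3 and picks A; Column would get 13.
- Z: Player 1 compares 4, 3, 3, 19 and picks D; Column would get 0.
Among 17, 18, 13, 0, the best is 18 at X. Subgame-perfect outcome: (C, X) with payoffs (8, 18).
Under simultaneous play:
Player 1's best replies: W→D; X→C; Y→A; Z→D.
Column's best replies: A→Z; B→W; C→W; D→W.
Only (D, W) has each player best-responding; Nash payoffs (16, 17).
Sequential outcome (C, X) differs from the Nash profile (D, W).

no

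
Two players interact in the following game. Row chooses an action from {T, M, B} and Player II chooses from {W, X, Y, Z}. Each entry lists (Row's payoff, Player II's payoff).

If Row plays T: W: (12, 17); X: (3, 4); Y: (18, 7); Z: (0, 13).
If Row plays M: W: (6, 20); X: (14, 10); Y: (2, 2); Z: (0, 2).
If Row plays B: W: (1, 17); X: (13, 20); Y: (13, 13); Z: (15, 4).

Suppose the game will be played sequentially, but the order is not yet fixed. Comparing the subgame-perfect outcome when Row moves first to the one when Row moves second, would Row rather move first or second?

first

If Row leads: Player II's best replies are T→W, M→W, B→X; Row's induced payoffs 12, 6, 13; outcome (B, X), payoffs (13, 20).
If Player II leads: Row's best replies are W→T, X→M, Y→T, Z→B; Player II's induced payoffs 17, 10, 7, 4; outcome (T, W), payoffs (12, 17).
Row gets 13 moving first and 12 moving second, so Row prefers to move first.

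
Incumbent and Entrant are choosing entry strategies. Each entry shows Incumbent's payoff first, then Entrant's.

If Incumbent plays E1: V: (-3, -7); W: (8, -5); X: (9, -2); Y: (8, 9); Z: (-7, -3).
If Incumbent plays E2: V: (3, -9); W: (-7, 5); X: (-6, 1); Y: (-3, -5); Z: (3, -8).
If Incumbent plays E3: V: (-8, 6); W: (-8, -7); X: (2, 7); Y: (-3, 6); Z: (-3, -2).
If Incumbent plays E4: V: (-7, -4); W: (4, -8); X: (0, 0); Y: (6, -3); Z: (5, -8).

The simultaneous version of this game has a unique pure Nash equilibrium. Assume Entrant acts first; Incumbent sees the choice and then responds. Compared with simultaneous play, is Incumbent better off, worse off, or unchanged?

Work backward from Incumbent's decision.
- V: Incumbent compares -3, 3, -8, -7 and picks E2; Entrant would get -9.
- W: Incumbent compares 8, -7, -8, 4 and picks E1; Entrant would get -5.
- X: Incumbent compares 9, -6, 2, 0 and picks E1; Entrant would get -2.
- Y: Incumbent compares 8, -3, -3, 6 and picks E1; Entrant would get 9.
- Z: Incumbent compares -7, 3, -3, 5 and picks E4; Entrant would get -8.
Entrant's induced payoffs are -9, -5, -2, 9, -8, so Entrant commits to Y. Subgame-perfect outcome: (E1, Y) with payoffs (8, 9).
Now find the simultaneous Nash equilibrium.
Incumbent's best replies: V→E2; W→E1; X→E1; Y→E1; Z→E4.
Entrant's best replies: E1→Y; E2→W; E3→X; E4→X.
The unique mutual best reply is (E1, Y), giving (8, 9).
Incumbent earns 8 sequentially versus 8 at the Nash outcome: unchanged.

unchanged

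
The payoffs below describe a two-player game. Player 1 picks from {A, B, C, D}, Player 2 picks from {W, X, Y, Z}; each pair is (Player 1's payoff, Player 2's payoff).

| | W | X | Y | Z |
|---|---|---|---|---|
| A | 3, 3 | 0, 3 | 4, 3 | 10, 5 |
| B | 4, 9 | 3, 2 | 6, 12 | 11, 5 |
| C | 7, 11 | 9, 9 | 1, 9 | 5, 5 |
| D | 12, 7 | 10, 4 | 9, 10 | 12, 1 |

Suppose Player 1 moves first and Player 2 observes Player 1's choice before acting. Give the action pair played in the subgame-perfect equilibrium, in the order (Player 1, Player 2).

(A, Z)

Backward induction with Player 1 moving first.
- A: BR = Z, leader payoff 10.
- B: BR = Y, leader payoff 6.
- C: BR = W, leader payoff 7.
- D: BR = Y, leader payoff 9.
Among 10, 6, 7, 9, the best is 10 at A. Subgame-perfect outcome: (A, Z) with payoffs (10, 5).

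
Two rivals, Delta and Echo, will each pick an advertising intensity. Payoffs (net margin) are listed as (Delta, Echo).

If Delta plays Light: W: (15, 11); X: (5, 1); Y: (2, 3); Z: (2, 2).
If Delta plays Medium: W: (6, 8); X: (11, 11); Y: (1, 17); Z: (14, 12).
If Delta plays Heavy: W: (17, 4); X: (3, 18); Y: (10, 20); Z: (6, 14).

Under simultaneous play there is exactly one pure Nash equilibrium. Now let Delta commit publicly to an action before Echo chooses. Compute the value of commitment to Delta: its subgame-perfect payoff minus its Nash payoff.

5

Echo best-responds to each possible Delta move:
- Light: BR = W, leader payoff 15.
- Medium: BR = Y, leader payoff 1.
- Heavy: BR = Y, leader payoff 10.
Among 15, 1, 10, the best is 15 at Light. Subgame-perfect outcome: (Light, W) with payoffs (15, 11).
Now find the simultaneous Nash equilibrium.
Delta's best replies: W→Heavy; X→Medium; Y→Heavy; Z→Medium.
Echo's best replies: Light→W; Medium→Y; Heavy→Y.
The unique mutual best reply is (Heavy, Y), giving (10, 20).
Delta's commitment gain: 15 − 10 = 5.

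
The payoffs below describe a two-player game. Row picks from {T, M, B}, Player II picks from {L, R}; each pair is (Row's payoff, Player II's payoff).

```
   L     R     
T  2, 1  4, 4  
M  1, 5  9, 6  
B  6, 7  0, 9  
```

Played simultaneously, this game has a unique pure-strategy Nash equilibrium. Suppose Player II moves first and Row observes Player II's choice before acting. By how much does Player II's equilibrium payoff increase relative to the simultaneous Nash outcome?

Solve by backward induction (Player II leads).
- L: Row compares 2, 1, 6 and picks B; Player II would get 7.
- R: Row compares 4, 9, 0 and picks M; Player II would get 6.
Among 7, 6, the best is 7 at L. Subgame-perfect outcome: (B, L) with payoffs (6, 7).
Under simultaneous play:
Row's best replies: L→B; R→M.
Player II's best replies: T→R; M→R; B→R.
The unique mutual best reply is (M, R), giving (9, 6).
Player II's commitment gain: 7 − 6 = 1.

1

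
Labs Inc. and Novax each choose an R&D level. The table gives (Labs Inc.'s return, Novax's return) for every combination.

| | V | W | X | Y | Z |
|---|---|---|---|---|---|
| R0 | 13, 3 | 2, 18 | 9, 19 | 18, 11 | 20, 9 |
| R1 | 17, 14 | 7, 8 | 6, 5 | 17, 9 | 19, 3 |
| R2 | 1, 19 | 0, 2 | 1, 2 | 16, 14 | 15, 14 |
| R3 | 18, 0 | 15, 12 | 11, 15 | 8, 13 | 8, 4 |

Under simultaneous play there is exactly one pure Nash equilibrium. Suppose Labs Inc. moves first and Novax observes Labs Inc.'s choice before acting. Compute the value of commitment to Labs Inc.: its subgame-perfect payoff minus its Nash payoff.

6

Work backward from Novax's decision.
- R0: BR = X, leader payoff 9.
- R1: BR = V, leader payoff 17.
- R2: BR = V, leader payoff 1.
- R3: BR = X, leader payoff 11.
Maximizing over 9, 17, 1, 11, Labs Inc. chooses R1. Subgame-perfect outcome: (R1, V) with payoffs (17, 14).
Now find the simultaneous Nash equilibrium.
Labs Inc.'s best replies: V→R3; W→R3; X→R3; Y→R0; Z→R0.
Novax's best replies: R0→X; R1→V; R2→V; R3→X.
Only (R3, X) has each player best-responding; Nash payoffs (11, 15).
Labs Inc.'s commitment gain: 17 − 11 = 6.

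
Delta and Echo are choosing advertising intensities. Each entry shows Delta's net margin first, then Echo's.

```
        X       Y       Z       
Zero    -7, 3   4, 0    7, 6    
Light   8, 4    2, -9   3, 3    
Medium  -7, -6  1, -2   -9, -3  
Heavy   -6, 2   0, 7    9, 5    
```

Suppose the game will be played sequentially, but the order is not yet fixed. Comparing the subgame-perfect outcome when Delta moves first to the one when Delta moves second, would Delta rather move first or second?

second

If Delta leads: Echo's best replies are Zero→Z, Light→X, Medium→Y, Heavy→Y; Delta's induced payoffs 7, 8, 1, 0; outcome (Light, X), payoffs (8, 4).
If Echo leads: Delta's best replies are X→Light, Y→Zero, Z→Heavy; Echo's induced payoffs 4, 0, 5; outcome (Heavy, Z), payoffs (9, 5).
Delta gets 8 moving first and 9 moving second, so Delta prefers to move second.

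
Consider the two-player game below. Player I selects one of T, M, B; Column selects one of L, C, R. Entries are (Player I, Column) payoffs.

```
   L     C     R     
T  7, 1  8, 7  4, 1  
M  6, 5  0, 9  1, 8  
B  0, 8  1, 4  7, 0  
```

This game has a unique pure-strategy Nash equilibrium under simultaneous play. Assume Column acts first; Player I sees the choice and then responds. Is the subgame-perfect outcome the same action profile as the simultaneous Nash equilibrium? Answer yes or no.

yes

Work backward from Player I's decision.
- L → Player I plays T (best of 7, 6, 0); Column gets 1.
- C → Player I plays T (best of 8, 0, 1); Column gets 7.
- R → Player I plays B (best of 4, 1, 7); Column gets 0.
Column's induced payoffs are 1, 7, 0, so Column commits to C. Subgame-perfect outcome: (T, C) with payoffs (8, 7).
Under simultaneous play:
Player I's best replies: L→T; C→T; R→B.
Column's best replies: T→C; M→C; B→L.
The unique mutual best reply is (T, C), giving (8, 7).
Sequential outcome (T, C) coincides with the Nash profile (T, C).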